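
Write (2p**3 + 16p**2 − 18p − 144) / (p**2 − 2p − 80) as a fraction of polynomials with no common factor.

Euclidean algorithm in ℚ[p]:
  2p**3 + 16p**2 − 18p − 144 = (2p + 20)(p**2 − 2p − 80) + (182p + 1456)
  p**2 − 2p − 80 = ((1/182)p − 5/91)(182p + 1456) + (0)
Last nonzero remainder: 182p + 1456. Dividing through by 182 gives the monic gcd p + 8.
Cancel p + 8 from numerator and denominator to get the reduced form.

(2p**2 − 18)/(p − 10)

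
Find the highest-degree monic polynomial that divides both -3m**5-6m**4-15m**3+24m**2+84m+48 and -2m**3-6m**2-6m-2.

m**2+2m+1

Euclidean algorithm in ℚ[m]:
  -3m**5-6m**4-15m**3+24m**2+84m+48 = ((3/2)m**2-(3/2)m+15/2)(-2m**3-6m**2-6m-2) + (63m**2+126m+63)
  -2m**3-6m**2-6m-2 = (-(2/63)m-2/63)(63m**2+126m+63) + (0)
Last nonzero remainder: 63m**2+126m+63. Dividing through by 63 gives the monic gcd m**2+2m+1.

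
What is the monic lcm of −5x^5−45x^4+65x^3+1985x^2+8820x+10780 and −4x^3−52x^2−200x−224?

x^6+13x^5+23x^4−449x^3−3352x^2−9212x−8624

Repeated division with remainder:
  −5x^5−45x^4+65x^3+1985x^2+8820x+10780 = ((5/4)x^2−5x−55/4)(−4x^3−52x^2−200x−224) + (550x^2+4950x+7700)
  −4x^3−52x^2−200x−224 = (−(2/275)x−8/275)(550x^2+4950x+7700) + (0)
Last nonzero remainder: 550x^2+4950x+7700. Dividing through by 550 gives the monic gcd x^2+9x+14.
Then lcm(f, g) = f·g / gcd(f, g); expanding and making the result monic gives the answer.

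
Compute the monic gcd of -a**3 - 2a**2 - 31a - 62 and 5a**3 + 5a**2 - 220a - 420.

a + 2

Repeated division with remainder:
  -a**3 - 2a**2 - 31a - 62 = (-1/5)(5a**3 + 5a**2 - 220a - 420) + (-a**2 - 75a - 146)
  5a**3 + 5a**2 - 220a - 420 = (-5a + 370)(-a**2 - 75a - 146) + (26800a + 53600)
  -a**2 - 75a - 146 = (-(1/26800)a - 73/26800)(26800a + 53600) + (0)
Last nonzero remainder: 26800a + 53600. Dividing through by 26800 gives the monic gcd a + 2.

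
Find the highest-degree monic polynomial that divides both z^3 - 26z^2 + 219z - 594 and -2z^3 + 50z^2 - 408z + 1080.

z^2 - 15z + 54

Repeated division with remainder:
  z^3 - 26z^2 + 219z - 594 = (-1/2)(-2z^3 + 50z^2 - 408z + 1080) + (-z^2 + 15z - 54)
  -2z^3 + 50z^2 - 408z + 1080 = (2z - 20)(-z^2 + 15z - 54) + (0)
Last nonzero remainder: -z^2 + 15z - 54. Dividing through by -1 gives the monic gcd z^2 - 15z + 54.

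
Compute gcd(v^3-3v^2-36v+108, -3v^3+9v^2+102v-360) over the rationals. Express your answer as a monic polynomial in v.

Apply the Euclidean algorithm:
  v^3-3v^2-36v+108 = (-1/3)(-3v^3+9v^2+102v-360) + (-2v-12)
  -3v^3+9v^2+102v-360 = ((3/2)v^2-(27/2)v+30)(-2v-12) + (0)
Last nonzero remainder: -2v-12. Dividing through by -2 gives the monic gcd v+6.

v+6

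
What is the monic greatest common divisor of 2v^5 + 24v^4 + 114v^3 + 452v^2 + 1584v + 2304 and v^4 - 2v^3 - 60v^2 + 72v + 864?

Apply the Euclidean algorithm:
  2v^5 + 24v^4 + 114v^3 + 452v^2 + 1584v + 2304 = (2v + 28)(v^4 - 2v^3 - 60v^2 + 72v + 864) + (290v^3 + 1988v^2 - 2160v - 21888)
  v^4 - 2v^3 - 60v^2 + 72v + 864 = ((1/290)v - 642/21025)(290v^3 + 1988v^2 - 2160v - 21888) + ((171396/21025)v^2 + (342792/4205)v + 4113504/21025)
  290v^3 + 1988v^2 - 2160v - 21888 = ((3048625/85698)v - 1597900/14283)((171396/21025)v^2 + (342792/4205)v + 4113504/21025) + (0)
Last nonzero remainder: (171396/21025)v^2 + (342792/4205)v + 4113504/21025. Dividing through by 171396/21025 gives the monic gcd v^2 + 10v + 24.

v^2 + 10v + 24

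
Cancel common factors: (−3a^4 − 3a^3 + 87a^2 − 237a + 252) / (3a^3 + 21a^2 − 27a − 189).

(−a^2 + 3a − 4)/(a + 3)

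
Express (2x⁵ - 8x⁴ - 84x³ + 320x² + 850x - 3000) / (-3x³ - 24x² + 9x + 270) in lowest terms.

Apply the Euclidean algorithm:
  2x⁵ - 8x⁴ - 84x³ + 320x² + 850x - 3000 = (-(2/3)x² + 8x - 38)(-3x³ - 24x² + 9x + 270) + (-484x² - 968x + 7260)
  -3x³ - 24x² + 9x + 270 = ((3/484)x + 9/242)(-484x² - 968x + 7260) + (0)
Last nonzero remainder: -484x² - 968x + 7260. Dividing through by -484 gives the monic gcd x² + 2x - 15.
Cancel x² + 2x - 15 from numerator and denominator to get the reduced form.

(-2x³ + 12x² + 30x - 200)/(3x + 18)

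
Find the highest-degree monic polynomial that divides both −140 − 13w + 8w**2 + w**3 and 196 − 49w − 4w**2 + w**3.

Apply the Euclidean algorithm:
  w**3 + 8w**2 − 13w − 140 = (w**3 − 4w**2 − 49w + 196) + (12w**2 + 36w − 336)
  w**3 − 4w**2 − 49w + 196 = ((1/12)w − 7/12)(12w**2 + 36w − 336) + (0)
Last nonzero remainder: 12w**2 + 36w − 336. Dividing through by 12 gives the monic gcd w**2 + 3w − 28.

−28 + 3w + w**2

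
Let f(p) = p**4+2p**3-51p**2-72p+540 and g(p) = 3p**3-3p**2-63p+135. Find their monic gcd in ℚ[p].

Repeated division with remainder:
  p**4+2p**3-51p**2-72p+540 = ((1/3)p+1)(3p**3-3p**2-63p+135) + (-27p**2-54p+405)
  3p**3-3p**2-63p+135 = (-(1/9)p+1/3)(-27p**2-54p+405) + (0)
Last nonzero remainder: -27p**2-54p+405. Dividing through by -27 gives the monic gcd p**2+2p-15.

p**2+2p-15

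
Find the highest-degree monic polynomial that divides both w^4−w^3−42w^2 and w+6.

Apply the Euclidean algorithm:
  w^4−w^3−42w^2 = (w^3−7w^2)(w+6) + (0)
The last nonzero remainder w+6 is already monic.

w+6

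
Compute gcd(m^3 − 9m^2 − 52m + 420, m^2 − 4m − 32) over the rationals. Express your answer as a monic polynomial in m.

Repeated division with remainder:
  m^3 − 9m^2 − 52m + 420 = (m − 5)(m^2 − 4m − 32) + (−40m + 260)
  m^2 − 4m − 32 = (−(1/40)m − 1/16)(−40m + 260) + (−63/4)
  −40m + 260 = ((160/63)m − 1040/63)(−63/4) + (0)
The last nonzero remainder is the constant −63/4, so the polynomials are coprime and gcd = 1.

1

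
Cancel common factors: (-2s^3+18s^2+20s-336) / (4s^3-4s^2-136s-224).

(-s+6)/(2s+4)

Apply the Euclidean algorithm:
  -2s^3+18s^2+20s-336 = (-1/2)(4s^3-4s^2-136s-224) + (16s^2-48s-448)
  4s^3-4s^2-136s-224 = ((1/4)s+1/2)(16s^2-48s-448) + (0)
Last nonzero remainder: 16s^2-48s-448. Dividing through by 16 gives the monic gcd s^2-3s-28.
Cancel s^2-3s-28 from numerator and denominator to get the reduced form.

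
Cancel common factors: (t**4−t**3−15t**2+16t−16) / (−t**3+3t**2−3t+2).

Euclidean algorithm in ℚ[t]:
  t**4−t**3−15t**2+16t−16 = (−t−2)(−t**3+3t**2−3t+2) + (−12t**2+12t−12)
  −t**3+3t**2−3t+2 = ((1/12)t−1/6)(−12t**2+12t−12) + (0)
Last nonzero remainder: −12t**2+12t−12. Dividing through by −12 gives the monic gcd t**2−t+1.
Cancel t**2−t+1 from numerator and denominator to get the reduced form.

(−t**2+16)/(t−2)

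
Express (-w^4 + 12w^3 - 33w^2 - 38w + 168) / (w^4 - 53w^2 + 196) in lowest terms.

(-w^2 + 7w - 12)/(w^2 + 5w - 14)

Apply the Euclidean algorithm:
  -w^4 + 12w^3 - 33w^2 - 38w + 168 = (-1)(w^4 - 53w^2 + 196) + (12w^3 - 86w^2 - 38w + 364)
  w^4 - 53w^2 + 196 = ((1/12)w + 43/72)(12w^3 - 86w^2 - 38w + 364) + ((55/36)w^2 - (275/36)w - 385/18)
  12w^3 - 86w^2 - 38w + 364 = ((432/55)w - 936/55)((55/36)w^2 - (275/36)w - 385/18) + (0)
Last nonzero remainder: (55/36)w^2 - (275/36)w - 385/18. Dividing through by 55/36 gives the monic gcd w^2 - 5w - 14.
Cancel w^2 - 5w - 14 from numerator and denominator to get the reduced form.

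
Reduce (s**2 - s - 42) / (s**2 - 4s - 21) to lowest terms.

(s + 6)/(s + 3)

Apply the Euclidean algorithm:
  s**2 - s - 42 = (s**2 - 4s - 21) + (3s - 21)
  s**2 - 4s - 21 = ((1/3)s + 1)(3s - 21) + (0)
Last nonzero remainder: 3s - 21. Dividing through by 3 gives the monic gcd s - 7.
Cancel s - 7 from numerator and denominator to get the reduced form.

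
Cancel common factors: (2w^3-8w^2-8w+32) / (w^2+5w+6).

Apply the Euclidean algorithm:
  2w^3-8w^2-8w+32 = (2w-18)(w^2+5w+6) + (70w+140)
  w^2+5w+6 = ((1/70)w+3/70)(70w+140) + (0)
Last nonzero remainder: 70w+140. Dividing through by 70 gives the monic gcd w+2.
Cancel w+2 from numerator and denominator to get the reduced form.

(2w^2-12w+16)/(w+3)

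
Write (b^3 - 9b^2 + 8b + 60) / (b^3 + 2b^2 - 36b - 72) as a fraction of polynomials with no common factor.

(b - 5)/(b + 6)

Euclidean algorithm in ℚ[b]:
  b^3 - 9b^2 + 8b + 60 = (b^3 + 2b^2 - 36b - 72) + (-11b^2 + 44b + 132)
  b^3 + 2b^2 - 36b - 72 = (-(1/11)b - 6/11)(-11b^2 + 44b + 132) + (0)
Last nonzero remainder: -11b^2 + 44b + 132. Dividing through by -11 gives the monic gcd b^2 - 4b - 12.
Cancel b^2 - 4b - 12 from numerator and denominator to get the reduced form.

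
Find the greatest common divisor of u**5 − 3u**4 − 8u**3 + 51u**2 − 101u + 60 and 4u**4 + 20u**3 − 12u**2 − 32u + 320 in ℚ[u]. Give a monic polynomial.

By polynomial division,
  u**5 − 3u**4 − 8u**3 + 51u**2 − 101u + 60 = ((1/4)u − 2)(4u**4 + 20u**3 − 12u**2 − 32u + 320) + (35u**3 + 35u**2 − 245u + 700)
  4u**4 + 20u**3 − 12u**2 − 32u + 320 = ((4/35)u + 16/35)(35u**3 + 35u**2 − 245u + 700) + (0)
Last nonzero remainder: 35u**3 + 35u**2 − 245u + 700. Dividing through by 35 gives the monic gcd u**3 + u**2 − 7u + 20.

u**3 + u**2 − 7u + 20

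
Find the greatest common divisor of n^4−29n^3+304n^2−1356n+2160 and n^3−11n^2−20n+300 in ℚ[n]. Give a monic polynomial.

n^2−16n+60

By polynomial division,
  n^4−29n^3+304n^2−1356n+2160 = (n−18)(n^3−11n^2−20n+300) + (126n^2−2016n+7560)
  n^3−11n^2−20n+300 = ((1/126)n+5/126)(126n^2−2016n+7560) + (0)
Last nonzero remainder: 126n^2−2016n+7560. Dividing through by 126 gives the monic gcd n^2−16n+60.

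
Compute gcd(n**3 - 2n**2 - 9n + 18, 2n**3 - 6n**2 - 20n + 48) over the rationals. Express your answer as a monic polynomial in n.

n**2 + n - 6

Apply the Euclidean algorithm:
  n**3 - 2n**2 - 9n + 18 = (1/2)(2n**3 - 6n**2 - 20n + 48) + (n**2 + n - 6)
  2n**3 - 6n**2 - 20n + 48 = (2n - 8)(n**2 + n - 6) + (0)
The last nonzero remainder n**2 + n - 6 is already monic.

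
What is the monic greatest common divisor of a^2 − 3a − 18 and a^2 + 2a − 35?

Apply the Euclidean algorithm:
  a^2 − 3a − 18 = (a^2 + 2a − 35) + (−5a + 17)
  a^2 + 2a − 35 = (−(1/5)a − 27/25)(−5a + 17) + (−416/25)
  −5a + 17 = ((125/416)a − 425/416)(−416/25) + (0)
The last nonzero remainder is the constant −416/25, so the polynomials are coprime and gcd = 1.

1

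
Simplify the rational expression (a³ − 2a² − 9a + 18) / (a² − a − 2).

(a² − 9)/(a + 1)

By polynomial division,
  a³ − 2a² − 9a + 18 = (a − 1)(a² − a − 2) + (−8a + 16)
  a² − a − 2 = (−(1/8)a − 1/8)(−8a + 16) + (0)
Last nonzero remainder: −8a + 16. Dividing through by −8 gives the monic gcd a − 2.
Cancel a − 2 from numerator and denominator to get the reduced form.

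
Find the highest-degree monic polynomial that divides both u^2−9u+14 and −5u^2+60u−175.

u−7

Repeated division with remainder:
  u^2−9u+14 = (−1/5)(−5u^2+60u−175) + (3u−21)
  −5u^2+60u−175 = (−(5/3)u+25/3)(3u−21) + (0)
Last nonzero remainder: 3u−21. Dividing through by 3 gives the monic gcd u−7.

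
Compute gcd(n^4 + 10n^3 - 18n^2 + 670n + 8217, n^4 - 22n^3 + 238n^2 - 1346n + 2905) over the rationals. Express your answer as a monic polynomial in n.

n^2 - 10n + 83

Repeated division with remainder:
  n^4 + 10n^3 - 18n^2 + 670n + 8217 = (n^4 - 22n^3 + 238n^2 - 1346n + 2905) + (32n^3 - 256n^2 + 2016n + 5312)
  n^4 - 22n^3 + 238n^2 - 1346n + 2905 = ((1/32)n - 7/16)(32n^3 - 256n^2 + 2016n + 5312) + (63n^2 - 630n + 5229)
  32n^3 - 256n^2 + 2016n + 5312 = ((32/63)n + 64/63)(63n^2 - 630n + 5229) + (0)
Last nonzero remainder: 63n^2 - 630n + 5229. Dividing through by 63 gives the monic gcd n^2 - 10n + 83.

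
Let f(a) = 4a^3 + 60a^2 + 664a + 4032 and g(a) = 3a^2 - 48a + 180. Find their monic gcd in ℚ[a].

Repeated division with remainder:
  4a^3 + 60a^2 + 664a + 4032 = ((4/3)a + 124/3)(3a^2 - 48a + 180) + (2408a - 3408)
  3a^2 - 48a + 180 = ((3/2408)a - 6585/362404)(2408a - 3408) + (10697760/90601)
  2408a - 3408 = ((27270901/1337220)a - 6432671/222870)(10697760/90601) + (0)
The last nonzero remainder is the constant 10697760/90601, so the polynomials are coprime and gcd = 1.

1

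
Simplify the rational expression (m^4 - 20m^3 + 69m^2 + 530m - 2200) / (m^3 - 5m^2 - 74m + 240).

Euclidean algorithm in ℚ[m]:
  m^4 - 20m^3 + 69m^2 + 530m - 2200 = (m - 15)(m^3 - 5m^2 - 74m + 240) + (68m^2 - 820m + 1400)
  m^3 - 5m^2 - 74m + 240 = ((1/68)m + 30/289)(68m^2 - 820m + 1400) + (-(2736/289)m + 27360/289)
  68m^2 - 820m + 1400 = (-(4913/684)m + 10115/684)(-(2736/289)m + 27360/289) + (0)
Last nonzero remainder: -(2736/289)m + 27360/289. Dividing through by -2736/289 gives the monic gcd m - 10.
Cancel m - 10 from numerator and denominator to get the reduced form.

(m^3 - 10m^2 - 31m + 220)/(m^2 + 5m - 24)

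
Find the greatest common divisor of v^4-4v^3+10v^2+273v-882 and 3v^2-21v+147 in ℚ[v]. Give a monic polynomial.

Repeated division with remainder:
  v^4-4v^3+10v^2+273v-882 = ((1/3)v^2+v-6)(3v^2-21v+147) + (0)
Last nonzero remainder: 3v^2-21v+147. Dividing through by 3 gives the monic gcd v^2-7v+49.

v^2-7v+49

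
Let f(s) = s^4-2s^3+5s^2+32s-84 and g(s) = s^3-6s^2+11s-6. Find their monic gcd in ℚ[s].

s-2

By polynomial division,
  s^4-2s^3+5s^2+32s-84 = (s+4)(s^3-6s^2+11s-6) + (18s^2-6s-60)
  s^3-6s^2+11s-6 = ((1/18)s-17/54)(18s^2-6s-60) + ((112/9)s-224/9)
  18s^2-6s-60 = ((81/56)s+135/56)((112/9)s-224/9) + (0)
Last nonzero remainder: (112/9)s-224/9. Dividing through by 112/9 gives the monic gcd s-2.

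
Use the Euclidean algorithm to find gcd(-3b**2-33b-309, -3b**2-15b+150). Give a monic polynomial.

Repeated division with remainder:
  -3b**2-33b-309 = (-3b**2-15b+150) + (-18b-459)
  -3b**2-15b+150 = ((1/6)b-41/12)(-18b-459) + (-5673/4)
  -18b-459 = ((24/1891)b+612/1891)(-5673/4) + (0)
The last nonzero remainder is the constant -5673/4, so the polynomials are coprime and gcd = 1.

1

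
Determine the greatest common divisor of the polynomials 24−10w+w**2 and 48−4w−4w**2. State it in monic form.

By polynomial division,
  w**2−10w+24 = (−1/4)(−4w**2−4w+48) + (−11w+36)
  −4w**2−4w+48 = ((4/11)w+188/121)(−11w+36) + (−960/121)
  −11w+36 = ((1331/960)w−363/80)(−960/121) + (0)
The last nonzero remainder is the constant −960/121, so the polynomials are coprime and gcd = 1.

1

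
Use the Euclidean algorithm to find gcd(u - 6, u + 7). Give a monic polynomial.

1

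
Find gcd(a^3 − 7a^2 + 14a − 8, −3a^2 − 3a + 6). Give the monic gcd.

a − 1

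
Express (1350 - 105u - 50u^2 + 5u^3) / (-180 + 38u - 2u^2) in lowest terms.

(150 + 5u - 5u^2)/(-20 + 2u)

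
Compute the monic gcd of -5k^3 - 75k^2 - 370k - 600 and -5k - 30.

By polynomial division,
  -5k^3 - 75k^2 - 370k - 600 = (k^2 + 9k + 20)(-5k - 30) + (0)
Last nonzero remainder: -5k - 30. Dividing through by -5 gives the monic gcd k + 6.

k + 6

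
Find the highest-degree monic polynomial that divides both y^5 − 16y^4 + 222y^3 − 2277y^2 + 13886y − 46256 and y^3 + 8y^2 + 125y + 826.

y^2 + y + 118

Repeated division with remainder:
  y^5 − 16y^4 + 222y^3 − 2277y^2 + 13886y − 46256 = (y^2 − 24y + 289)(y^3 + 8y^2 + 125y + 826) + (−2415y^2 − 2415y − 284970)
  y^3 + 8y^2 + 125y + 826 = (−(1/2415)y − 1/345)(−2415y^2 − 2415y − 284970) + (0)
Last nonzero remainder: −2415y^2 − 2415y − 284970. Dividing through by −2415 gives the monic gcd y^2 + y + 118.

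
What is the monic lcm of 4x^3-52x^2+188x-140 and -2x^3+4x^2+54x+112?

Apply the Euclidean algorithm:
  4x^3-52x^2+188x-140 = (-2)(-2x^3+4x^2+54x+112) + (-44x^2+296x+84)
  -2x^3+4x^2+54x+112 = ((1/22)x+26/121)(-44x^2+296x+84) + (-(1624/121)x+11368/121)
  -44x^2+296x+84 = ((1331/406)x+363/406)(-(1624/121)x+11368/121) + (0)
Last nonzero remainder: -(1624/121)x+11368/121. Dividing through by -1624/121 gives the monic gcd x-7.
Then lcm(f, g) = f·g / gcd(f, g); expanding and making the result monic gives the answer.

x^5-8x^4-10x^3+96x^2+201x-280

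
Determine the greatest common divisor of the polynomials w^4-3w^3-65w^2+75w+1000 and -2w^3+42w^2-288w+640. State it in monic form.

w^2-13w+40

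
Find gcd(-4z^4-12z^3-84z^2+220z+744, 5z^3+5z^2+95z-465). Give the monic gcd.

Apply the Euclidean algorithm:
  -4z^4-12z^3-84z^2+220z+744 = (-(4/5)z-8/5)(5z^3+5z^2+95z-465) + (0)
Last nonzero remainder: 5z^3+5z^2+95z-465. Dividing through by 5 gives the monic gcd z^3+z^2+19z-93.

z^3+z^2+19z-93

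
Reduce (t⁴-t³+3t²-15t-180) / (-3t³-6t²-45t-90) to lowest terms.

(-t²+t+12)/(3t+6)

Euclidean algorithm in ℚ[t]:
  t⁴-t³+3t²-15t-180 = (-(1/3)t+1)(-3t³-6t²-45t-90) + (-6t²-90)
  -3t³-6t²-45t-90 = ((1/2)t+1)(-6t²-90) + (0)
Last nonzero remainder: -6t²-90. Dividing through by -6 gives the monic gcd t²+15.
Cancel t²+15 from numerator and denominator to get the reduced form.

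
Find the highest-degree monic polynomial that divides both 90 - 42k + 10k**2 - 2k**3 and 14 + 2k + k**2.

Apply the Euclidean algorithm:
  -2k**3 + 10k**2 - 42k + 90 = (-2k + 14)(k**2 + 2k + 14) + (-42k - 106)
  k**2 + 2k + 14 = (-(1/42)k + 11/882)(-42k - 106) + (6757/441)
  -42k - 106 = (-(18522/6757)k - 46746/6757)(6757/441) + (0)
The last nonzero remainder is the constant 6757/441, so the polynomials are coprime and gcd = 1.

1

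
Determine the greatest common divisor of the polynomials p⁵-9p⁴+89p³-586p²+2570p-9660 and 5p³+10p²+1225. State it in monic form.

Euclidean algorithm in ℚ[p]:
  p⁵-9p⁴+89p³-586p²+2570p-9660 = ((1/5)p²-(11/5)p+111/5)(5p³+10p²+1225) + (-1053p²+5265p-36855)
  5p³+10p²+1225 = (-(5/1053)p-35/1053)(-1053p²+5265p-36855) + (0)
Last nonzero remainder: -1053p²+5265p-36855. Dividing through by -1053 gives the monic gcd p²-5p+35.

p²-5p+35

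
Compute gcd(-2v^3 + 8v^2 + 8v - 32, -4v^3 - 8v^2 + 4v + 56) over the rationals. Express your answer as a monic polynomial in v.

Repeated division with remainder:
  -2v^3 + 8v^2 + 8v - 32 = (1/2)(-4v^3 - 8v^2 + 4v + 56) + (12v^2 + 6v - 60)
  -4v^3 - 8v^2 + 4v + 56 = (-(1/3)v - 1/2)(12v^2 + 6v - 60) + (-13v + 26)
  12v^2 + 6v - 60 = (-(12/13)v - 30/13)(-13v + 26) + (0)
Last nonzero remainder: -13v + 26. Dividing through by -13 gives the monic gcd v - 2.

v - 2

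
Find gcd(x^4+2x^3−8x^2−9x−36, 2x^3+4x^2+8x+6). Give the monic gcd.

Repeated division with remainder:
  x^4+2x^3−8x^2−9x−36 = ((1/2)x)(2x^3+4x^2+8x+6) + (−12x^2−12x−36)
  2x^3+4x^2+8x+6 = (−(1/6)x−1/6)(−12x^2−12x−36) + (0)
Last nonzero remainder: −12x^2−12x−36. Dividing through by −12 gives the monic gcd x^2+x+3.

x^2+x+3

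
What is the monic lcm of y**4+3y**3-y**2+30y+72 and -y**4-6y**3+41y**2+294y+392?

By polynomial division,
  y**4+3y**3-y**2+30y+72 = (-1)(-y**4-6y**3+41y**2+294y+392) + (-3y**3+40y**2+324y+464)
  -y**4-6y**3+41y**2+294y+392 = ((1/3)y+58/9)(-3y**3+40y**2+324y+464) + (-(2923/9)y**2-(5846/3)y-23384/9)
  -3y**3+40y**2+324y+464 = ((27/2923)y-522/2923)(-(2923/9)y**2-(5846/3)y-23384/9) + (0)
Last nonzero remainder: -(2923/9)y**2-(5846/3)y-23384/9. Dividing through by -2923/9 gives the monic gcd y**2+6y+8.
Then lcm(f, g) = f·g / gcd(f, g); expanding and making the result monic gives the answer.

y**6+3y**5-50y**4-117y**3+121y**2-1470y-3528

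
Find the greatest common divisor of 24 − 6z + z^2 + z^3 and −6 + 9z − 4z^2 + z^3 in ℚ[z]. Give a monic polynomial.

6 − 3z + z^2

By polynomial division,
  z^3 + z^2 − 6z + 24 = (z^3 − 4z^2 + 9z − 6) + (5z^2 − 15z + 30)
  z^3 − 4z^2 + 9z − 6 = ((1/5)z − 1/5)(5z^2 − 15z + 30) + (0)
Last nonzero remainder: 5z^2 − 15z + 30. Dividing through by 5 gives the monic gcd z^2 − 3z + 6.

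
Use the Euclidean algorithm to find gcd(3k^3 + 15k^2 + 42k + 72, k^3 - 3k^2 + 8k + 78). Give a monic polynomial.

Apply the Euclidean algorithm:
  3k^3 + 15k^2 + 42k + 72 = (3)(k^3 - 3k^2 + 8k + 78) + (24k^2 + 18k - 162)
  k^3 - 3k^2 + 8k + 78 = ((1/24)k - 5/32)(24k^2 + 18k - 162) + ((281/16)k + 843/16)
  24k^2 + 18k - 162 = ((384/281)k - 864/281)((281/16)k + 843/16) + (0)
Last nonzero remainder: (281/16)k + 843/16. Dividing through by 281/16 gives the monic gcd k + 3.

k + 3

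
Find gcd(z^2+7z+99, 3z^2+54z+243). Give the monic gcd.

Euclidean algorithm in ℚ[z]:
  z^2+7z+99 = (1/3)(3z^2+54z+243) + (−11z+18)
  3z^2+54z+243 = (−(3/11)z−648/121)(−11z+18) + (41067/121)
  −11z+18 = (−(1331/41067)z+242/4563)(41067/121) + (0)
The last nonzero remainder is the constant 41067/121, so the polynomials are coprime and gcd = 1.

1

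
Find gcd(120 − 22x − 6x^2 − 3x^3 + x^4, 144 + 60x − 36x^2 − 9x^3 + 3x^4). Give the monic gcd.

Apply the Euclidean algorithm:
  x^4 − 3x^3 − 6x^2 − 22x + 120 = (1/3)(3x^4 − 9x^3 − 36x^2 + 60x + 144) + (6x^2 − 42x + 72)
  3x^4 − 9x^3 − 36x^2 + 60x + 144 = ((1/2)x^2 + 2x + 2)(6x^2 − 42x + 72) + (0)
Last nonzero remainder: 6x^2 − 42x + 72. Dividing through by 6 gives the monic gcd x^2 − 7x + 12.

12 − 7x + x^2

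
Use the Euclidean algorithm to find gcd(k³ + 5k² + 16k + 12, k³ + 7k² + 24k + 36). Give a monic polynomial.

Repeated division with remainder:
  k³ + 5k² + 16k + 12 = (k³ + 7k² + 24k + 36) + (−2k² − 8k − 24)
  k³ + 7k² + 24k + 36 = (−(1/2)k − 3/2)(−2k² − 8k − 24) + (0)
Last nonzero remainder: −2k² − 8k − 24. Dividing through by −2 gives the monic gcd k² + 4k + 12.

k² + 4k + 12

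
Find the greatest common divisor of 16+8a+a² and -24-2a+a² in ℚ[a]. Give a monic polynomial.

4+a

Apply the Euclidean algorithm:
  a²+8a+16 = (a²-2a-24) + (10a+40)
  a²-2a-24 = ((1/10)a-3/5)(10a+40) + (0)
Last nonzero remainder: 10a+40. Dividing through by 10 gives the monic gcd a+4.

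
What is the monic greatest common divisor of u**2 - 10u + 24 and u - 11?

Repeated division with remainder:
  u**2 - 10u + 24 = (u + 1)(u - 11) + (35)
  u - 11 = ((1/35)u - 11/35)(35) + (0)
The last nonzero remainder is the constant 35, so the polynomials are coprime and gcd = 1.

1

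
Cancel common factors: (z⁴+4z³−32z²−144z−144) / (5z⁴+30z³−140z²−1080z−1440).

Repeated division with remainder:
  z⁴+4z³−32z²−144z−144 = (1/5)(5z⁴+30z³−140z²−1080z−1440) + (−2z³−4z²+72z+144)
  5z⁴+30z³−140z²−1080z−1440 = (−(5/2)z−10)(−2z³−4z²+72z+144) + (0)
Last nonzero remainder: −2z³−4z²+72z+144. Dividing through by −2 gives the monic gcd z³+2z²−36z−72.
Cancel z³+2z²−36z−72 from numerator and denominator to get the reduced form.

(z+2)/(5z+20)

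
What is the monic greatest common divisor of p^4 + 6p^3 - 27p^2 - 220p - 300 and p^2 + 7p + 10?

Euclidean algorithm in ℚ[p]:
  p^4 + 6p^3 - 27p^2 - 220p - 300 = (p^2 - p - 30)(p^2 + 7p + 10) + (0)
The last nonzero remainder p^2 + 7p + 10 is already monic.

p^2 + 7p + 10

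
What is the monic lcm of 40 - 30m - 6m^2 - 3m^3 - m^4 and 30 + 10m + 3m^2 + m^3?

Euclidean algorithm in ℚ[m]:
  -m^4 - 3m^3 - 6m^2 - 30m + 40 = (-m)(m^3 + 3m^2 + 10m + 30) + (4m^2 + 40)
  m^3 + 3m^2 + 10m + 30 = ((1/4)m + 3/4)(4m^2 + 40) + (0)
Last nonzero remainder: 4m^2 + 40. Dividing through by 4 gives the monic gcd m^2 + 10.
Then lcm(f, g) = f·g / gcd(f, g); expanding and making the result monic gives the answer.

-120 + 50m + 48m^2 + 15m^3 + 6m^4 + m^5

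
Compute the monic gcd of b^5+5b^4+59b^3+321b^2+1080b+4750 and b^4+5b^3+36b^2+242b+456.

b^2−2b+38

Repeated division with remainder:
  b^5+5b^4+59b^3+321b^2+1080b+4750 = (b)(b^4+5b^3+36b^2+242b+456) + (23b^3+79b^2+624b+4750)
  b^4+5b^3+36b^2+242b+456 = ((1/23)b+36/529)(23b^3+79b^2+624b+4750) + ((1848/529)b^2−(3696/529)b+70224/529)
  23b^3+79b^2+624b+4750 = ((12167/1848)b+66125/1848)((1848/529)b^2−(3696/529)b+70224/529) + (0)
Last nonzero remainder: (1848/529)b^2−(3696/529)b+70224/529. Dividing through by 1848/529 gives the monic gcd b^2−2b+38.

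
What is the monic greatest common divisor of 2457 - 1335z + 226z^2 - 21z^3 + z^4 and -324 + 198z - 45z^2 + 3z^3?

Euclidean algorithm in ℚ[z]:
  z^4 - 21z^3 + 226z^2 - 1335z + 2457 = ((1/3)z - 2)(3z^3 - 45z^2 + 198z - 324) + (70z^2 - 831z + 1809)
  3z^3 - 45z^2 + 198z - 324 = ((3/70)z - 657/4900)(70z^2 - 831z + 1809) + ((44343/4900)z - 399087/4900)
  70z^2 - 831z + 1809 = ((343000/44343)z - 328300/14781)((44343/4900)z - 399087/4900) + (0)
Last nonzero remainder: (44343/4900)z - 399087/4900. Dividing through by 44343/4900 gives the monic gcd z - 9.

-9 + z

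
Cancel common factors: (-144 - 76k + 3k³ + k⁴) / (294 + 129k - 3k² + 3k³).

(-72 - 2k + k² + k³)/(147 - 9k + 3k²)

Repeated division with remainder:
  k⁴ + 3k³ - 76k - 144 = ((1/3)k + 4/3)(3k³ - 3k² + 129k + 294) + (-39k² - 346k - 536)
  3k³ - 3k² + 129k + 294 = (-(1/13)k + 385/507)(-39k² - 346k - 536) + ((177709/507)k + 355418/507)
  -39k² - 346k - 536 = (-(19773/177709)k - 135876/177709)((177709/507)k + 355418/507) + (0)
Last nonzero remainder: (177709/507)k + 355418/507. Dividing through by 177709/507 gives the monic gcd k + 2.
Cancel k + 2 from numerator and denominator to get the reduced form.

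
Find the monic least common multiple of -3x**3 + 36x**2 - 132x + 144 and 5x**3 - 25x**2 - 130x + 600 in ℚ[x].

x**4 - 7x**3 - 16x**2 + 172x - 240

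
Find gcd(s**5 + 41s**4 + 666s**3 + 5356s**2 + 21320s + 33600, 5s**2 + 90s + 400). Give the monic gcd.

s**2 + 18s + 80

By polynomial division,
  s**5 + 41s**4 + 666s**3 + 5356s**2 + 21320s + 33600 = ((1/5)s**3 + (23/5)s**2 + (172/5)s + 84)(5s**2 + 90s + 400) + (0)
Last nonzero remainder: 5s**2 + 90s + 400. Dividing through by 5 gives the monic gcd s**2 + 18s + 80.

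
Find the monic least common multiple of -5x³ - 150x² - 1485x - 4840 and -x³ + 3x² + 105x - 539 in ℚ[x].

x⁵ + 16x⁴ - 74x³ - 1720x² + 1001x + 47432

By polynomial division,
  -5x³ - 150x² - 1485x - 4840 = (5)(-x³ + 3x² + 105x - 539) + (-165x² - 2010x - 2145)
  -x³ + 3x² + 105x - 539 = ((1/165)x - 167/1815)(-165x² - 2010x - 2145) + (-(8100/121)x - 8100/11)
  -165x² - 2010x - 2145 = ((1331/540)x + 1573/540)(-(8100/121)x - 8100/11) + (0)
Last nonzero remainder: -(8100/121)x - 8100/11. Dividing through by -8100/121 gives the monic gcd x + 11.
Then lcm(f, g) = f·g / gcd(f, g); expanding and making the result monic gives the answer.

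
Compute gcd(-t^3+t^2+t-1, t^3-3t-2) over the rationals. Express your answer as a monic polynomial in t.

Euclidean algorithm in ℚ[t]:
  -t^3+t^2+t-1 = (-1)(t^3-3t-2) + (t^2-2t-3)
  t^3-3t-2 = (t+2)(t^2-2t-3) + (4t+4)
  t^2-2t-3 = ((1/4)t-3/4)(4t+4) + (0)
Last nonzero remainder: 4t+4. Dividing through by 4 gives the monic gcd t+1.

t+1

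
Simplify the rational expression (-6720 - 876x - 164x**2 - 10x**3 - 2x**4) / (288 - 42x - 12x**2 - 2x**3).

By polynomial division,
  -2x**4 - 10x**3 - 164x**2 - 876x - 6720 = (x - 1)(-2x**3 - 12x**2 - 42x + 288) + (-134x**2 - 1206x - 6432)
  -2x**3 - 12x**2 - 42x + 288 = ((1/67)x - 3/67)(-134x**2 - 1206x - 6432) + (0)
Last nonzero remainder: -134x**2 - 1206x - 6432. Dividing through by -134 gives the monic gcd x**2 + 9x + 48.
Cancel x**2 + 9x + 48 from numerator and denominator to get the reduced form.

(70 - 4x + x**2)/(-3 + x)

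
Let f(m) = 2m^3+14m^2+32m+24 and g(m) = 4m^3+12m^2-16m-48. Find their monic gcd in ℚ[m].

m^2+5m+6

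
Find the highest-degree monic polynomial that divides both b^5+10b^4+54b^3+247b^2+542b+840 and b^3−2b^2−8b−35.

b^2+3b+7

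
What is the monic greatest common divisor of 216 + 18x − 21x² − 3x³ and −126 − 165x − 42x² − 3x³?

6 + x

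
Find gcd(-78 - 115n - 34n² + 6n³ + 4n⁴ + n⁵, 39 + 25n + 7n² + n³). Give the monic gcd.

13 + 4n + n²

Repeated division with remainder:
  n⁵ + 4n⁴ + 6n³ - 34n² - 115n - 78 = (n² - 3n + 2)(n³ + 7n² + 25n + 39) + (-12n² - 48n - 156)
  n³ + 7n² + 25n + 39 = (-(1/12)n - 1/4)(-12n² - 48n - 156) + (0)
Last nonzero remainder: -12n² - 48n - 156. Dividing through by -12 gives the monic gcd n² + 4n + 13.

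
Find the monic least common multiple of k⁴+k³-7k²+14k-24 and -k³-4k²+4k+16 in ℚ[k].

k⁵+3k⁴-5k³+4k-48

By polynomial division,
  k⁴+k³-7k²+14k-24 = (-k+3)(-k³-4k²+4k+16) + (9k²+18k-72)
  -k³-4k²+4k+16 = (-(1/9)k-2/9)(9k²+18k-72) + (0)
Last nonzero remainder: 9k²+18k-72. Dividing through by 9 gives the monic gcd k²+2k-8.
Then lcm(f, g) = f·g / gcd(f, g); expanding and making the result monic gives the answer.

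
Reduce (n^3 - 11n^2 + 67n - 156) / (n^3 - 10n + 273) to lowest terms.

By polynomial division,
  n^3 - 11n^2 + 67n - 156 = (n^3 - 10n + 273) + (-11n^2 + 77n - 429)
  n^3 - 10n + 273 = (-(1/11)n - 7/11)(-11n^2 + 77n - 429) + (0)
Last nonzero remainder: -11n^2 + 77n - 429. Dividing through by -11 gives the monic gcd n^2 - 7n + 39.
Cancel n^2 - 7n + 39 from numerator and denominator to get the reduced form.

(n - 4)/(n + 7)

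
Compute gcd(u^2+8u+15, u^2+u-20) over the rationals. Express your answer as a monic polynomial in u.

By polynomial division,
  u^2+8u+15 = (u^2+u-20) + (7u+35)
  u^2+u-20 = ((1/7)u-4/7)(7u+35) + (0)
Last nonzero remainder: 7u+35. Dividing through by 7 gives the monic gcd u+5.

u+5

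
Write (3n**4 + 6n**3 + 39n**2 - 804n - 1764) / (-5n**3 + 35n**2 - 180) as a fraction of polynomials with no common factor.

Repeated division with remainder:
  3n**4 + 6n**3 + 39n**2 - 804n - 1764 = (-(3/5)n - 27/5)(-5n**3 + 35n**2 - 180) + (228n**2 - 912n - 2736)
  -5n**3 + 35n**2 - 180 = (-(5/228)n + 5/76)(228n**2 - 912n - 2736) + (0)
Last nonzero remainder: 228n**2 - 912n - 2736. Dividing through by 228 gives the monic gcd n**2 - 4n - 12.
Cancel n**2 - 4n - 12 from numerator and denominator to get the reduced form.

(-3n**2 - 18n - 147)/(5n - 15)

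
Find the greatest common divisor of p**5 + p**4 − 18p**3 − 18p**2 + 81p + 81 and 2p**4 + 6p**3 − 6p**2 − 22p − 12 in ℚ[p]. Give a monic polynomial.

Euclidean algorithm in ℚ[p]:
  p**5 + p**4 − 18p**3 − 18p**2 + 81p + 81 = ((1/2)p − 1)(2p**4 + 6p**3 − 6p**2 − 22p − 12) + (−9p**3 − 13p**2 + 65p + 69)
  2p**4 + 6p**3 − 6p**2 − 22p − 12 = (−(2/9)p − 28/81)(−9p**3 − 13p**2 + 65p + 69) + ((320/81)p**2 + (1280/81)p + 320/27)
  −9p**3 − 13p**2 + 65p + 69 = (−(729/320)p + 1863/320)((320/81)p**2 + (1280/81)p + 320/27) + (0)
Last nonzero remainder: (320/81)p**2 + (1280/81)p + 320/27. Dividing through by 320/81 gives the monic gcd p**2 + 4p + 3.

p**2 + 4p + 3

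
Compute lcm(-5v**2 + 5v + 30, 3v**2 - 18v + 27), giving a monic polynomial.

v**3 - 4v**2 - 3v + 18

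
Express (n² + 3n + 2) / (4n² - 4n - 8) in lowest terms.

Repeated division with remainder:
  n² + 3n + 2 = (1/4)(4n² - 4n - 8) + (4n + 4)
  4n² - 4n - 8 = (n - 2)(4n + 4) + (0)
Last nonzero remainder: 4n + 4. Dividing through by 4 gives the monic gcd n + 1.
Cancel n + 1 from numerator and denominator to get the reduced form.

(n + 2)/(4n - 8)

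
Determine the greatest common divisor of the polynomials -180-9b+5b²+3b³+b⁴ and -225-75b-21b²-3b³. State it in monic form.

Euclidean algorithm in ℚ[b]:
  b⁴+3b³+5b²-9b-180 = (-(1/3)b+4/3)(-3b³-21b²-75b-225) + (8b²+16b+120)
  -3b³-21b²-75b-225 = (-(3/8)b-15/8)(8b²+16b+120) + (0)
Last nonzero remainder: 8b²+16b+120. Dividing through by 8 gives the monic gcd b²+2b+15.

15+2b+b²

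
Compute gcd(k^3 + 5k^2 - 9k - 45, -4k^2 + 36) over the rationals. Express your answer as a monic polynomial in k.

k^2 - 9

Repeated division with remainder:
  k^3 + 5k^2 - 9k - 45 = (-(1/4)k - 5/4)(-4k^2 + 36) + (0)
Last nonzero remainder: -4k^2 + 36. Dividing through by -4 gives the monic gcd k^2 - 9.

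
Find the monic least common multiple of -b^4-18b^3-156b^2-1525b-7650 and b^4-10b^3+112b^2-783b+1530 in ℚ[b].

Repeated division with remainder:
  -b^4-18b^3-156b^2-1525b-7650 = (-1)(b^4-10b^3+112b^2-783b+1530) + (-28b^3-44b^2-2308b-6120)
  b^4-10b^3+112b^2-783b+1530 = (-(1/28)b+81/196)(-28b^3-44b^2-2308b-6120) + ((2340/49)b^2-(2340/49)b+198900/49)
  -28b^3-44b^2-2308b-6120 = (-(343/585)b-98/65)((2340/49)b^2-(2340/49)b+198900/49) + (0)
Last nonzero remainder: (2340/49)b^2-(2340/49)b+198900/49. Dividing through by 2340/49 gives the monic gcd b^2-b+85.
Then lcm(f, g) = f·g / gcd(f, g); expanding and making the result monic gives the answer.

b^6+9b^5+12b^4+445b^3-3267b^2-41400b+137700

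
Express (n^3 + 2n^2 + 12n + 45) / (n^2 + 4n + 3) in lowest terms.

(n^2 - n + 15)/(n + 1)

By polynomial division,
  n^3 + 2n^2 + 12n + 45 = (n - 2)(n^2 + 4n + 3) + (17n + 51)
  n^2 + 4n + 3 = ((1/17)n + 1/17)(17n + 51) + (0)
Last nonzero remainder: 17n + 51. Dividing through by 17 gives the monic gcd n + 3.
Cancel n + 3 from numerator and denominator to get the reduced form.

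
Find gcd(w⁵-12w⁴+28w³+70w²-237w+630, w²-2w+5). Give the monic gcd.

w²-2w+5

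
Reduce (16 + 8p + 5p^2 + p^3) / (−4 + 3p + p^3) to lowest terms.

(4 + p)/(−1 + p)

Apply the Euclidean algorithm:
  p^3 + 5p^2 + 8p + 16 = (p^3 + 3p − 4) + (5p^2 + 5p + 20)
  p^3 + 3p − 4 = ((1/5)p − 1/5)(5p^2 + 5p + 20) + (0)
Last nonzero remainder: 5p^2 + 5p + 20. Dividing through by 5 gives the monic gcd p^2 + p + 4.
Cancel p^2 + p + 4 from numerator and denominator to get the reduced form.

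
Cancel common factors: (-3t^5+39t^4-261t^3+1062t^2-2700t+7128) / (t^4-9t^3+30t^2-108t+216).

(-3t^2+21t-99)/(t-3)

Apply the Euclidean algorithm:
  -3t^5+39t^4-261t^3+1062t^2-2700t+7128 = (-3t+12)(t^4-9t^3+30t^2-108t+216) + (-63t^3+378t^2-756t+4536)
  t^4-9t^3+30t^2-108t+216 = (-(1/63)t+1/21)(-63t^3+378t^2-756t+4536) + (0)
Last nonzero remainder: -63t^3+378t^2-756t+4536. Dividing through by -63 gives the monic gcd t^3-6t^2+12t-72.
Cancel t^3-6t^2+12t-72 from numerator and denominator to get the reduced form.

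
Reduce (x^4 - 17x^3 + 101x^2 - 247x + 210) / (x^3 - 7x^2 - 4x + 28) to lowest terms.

(x^2 - 8x + 15)/(x + 2)

Apply the Euclidean algorithm:
  x^4 - 17x^3 + 101x^2 - 247x + 210 = (x - 10)(x^3 - 7x^2 - 4x + 28) + (35x^2 - 315x + 490)
  x^3 - 7x^2 - 4x + 28 = ((1/35)x + 2/35)(35x^2 - 315x + 490) + (0)
Last nonzero remainder: 35x^2 - 315x + 490. Dividing through by 35 gives the monic gcd x^2 - 9x + 14.
Cancel x^2 - 9x + 14 from numerator and denominator to get the reduced form.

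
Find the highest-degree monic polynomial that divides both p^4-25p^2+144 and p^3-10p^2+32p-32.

Apply the Euclidean algorithm:
  p^4-25p^2+144 = (p+10)(p^3-10p^2+32p-32) + (43p^2-288p+464)
  p^3-10p^2+32p-32 = ((1/43)p-142/1849)(43p^2-288p+464) + (-(1680/1849)p+6720/1849)
  43p^2-288p+464 = (-(79507/1680)p+53621/420)(-(1680/1849)p+6720/1849) + (0)
Last nonzero remainder: -(1680/1849)p+6720/1849. Dividing through by -1680/1849 gives the monic gcd p-4.

p-4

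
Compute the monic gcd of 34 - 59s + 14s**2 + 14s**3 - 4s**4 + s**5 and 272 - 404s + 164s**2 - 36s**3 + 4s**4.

-17 + 21s - 5s**2 + s**3

By polynomial division,
  s**5 - 4s**4 + 14s**3 + 14s**2 - 59s + 34 = ((1/4)s + 5/4)(4s**4 - 36s**3 + 164s**2 - 404s + 272) + (18s**3 - 90s**2 + 378s - 306)
  4s**4 - 36s**3 + 164s**2 - 404s + 272 = ((2/9)s - 8/9)(18s**3 - 90s**2 + 378s - 306) + (0)
Last nonzero remainder: 18s**3 - 90s**2 + 378s - 306. Dividing through by 18 gives the monic gcd s**3 - 5s**2 + 21s - 17.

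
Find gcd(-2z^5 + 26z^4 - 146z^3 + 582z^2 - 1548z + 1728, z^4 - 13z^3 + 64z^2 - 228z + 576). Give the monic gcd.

z^3 - 7z^2 + 22z - 96

Apply the Euclidean algorithm:
  -2z^5 + 26z^4 - 146z^3 + 582z^2 - 1548z + 1728 = (-2z)(z^4 - 13z^3 + 64z^2 - 228z + 576) + (-18z^3 + 126z^2 - 396z + 1728)
  z^4 - 13z^3 + 64z^2 - 228z + 576 = (-(1/18)z + 1/3)(-18z^3 + 126z^2 - 396z + 1728) + (0)
Last nonzero remainder: -18z^3 + 126z^2 - 396z + 1728. Dividing through by -18 gives the monic gcd z^3 - 7z^2 + 22z - 96.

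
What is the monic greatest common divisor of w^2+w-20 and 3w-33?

1

By polynomial division,
  w^2+w-20 = ((1/3)w+4)(3w-33) + (112)
  3w-33 = ((3/112)w-33/112)(112) + (0)
The last nonzero remainder is the constant 112, so the polynomials are coprime and gcd = 1.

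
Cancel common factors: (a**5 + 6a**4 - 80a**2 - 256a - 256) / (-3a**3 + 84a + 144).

(-a**3 + 8a + 32)/(3a - 18)

Euclidean algorithm in ℚ[a]:
  a**5 + 6a**4 - 80a**2 - 256a - 256 = (-(1/3)a**2 - 2a - 28/3)(-3a**3 + 84a + 144) + (136a**2 + 816a + 1088)
  -3a**3 + 84a + 144 = (-(3/136)a + 9/68)(136a**2 + 816a + 1088) + (0)
Last nonzero remainder: 136a**2 + 816a + 1088. Dividing through by 136 gives the monic gcd a**2 + 6a + 8.
Cancel a**2 + 6a + 8 from numerator and denominator to get the reduced form.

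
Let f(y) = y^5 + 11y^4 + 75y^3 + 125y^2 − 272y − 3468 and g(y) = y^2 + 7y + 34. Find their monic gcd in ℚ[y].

y^2 + 7y + 34

By polynomial division,
  y^5 + 11y^4 + 75y^3 + 125y^2 − 272y − 3468 = (y^3 + 4y^2 + 13y − 102)(y^2 + 7y + 34) + (0)
The last nonzero remainder y^2 + 7y + 34 is already monic.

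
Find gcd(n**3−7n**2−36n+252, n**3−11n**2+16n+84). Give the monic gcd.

n**2−13n+42

By polynomial division,
  n**3−7n**2−36n+252 = (n**3−11n**2+16n+84) + (4n**2−52n+168)
  n**3−11n**2+16n+84 = ((1/4)n+1/2)(4n**2−52n+168) + (0)
Last nonzero remainder: 4n**2−52n+168. Dividing through by 4 gives the monic gcd n**2−13n+42.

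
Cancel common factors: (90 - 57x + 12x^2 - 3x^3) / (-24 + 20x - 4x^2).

(45 - 6x + 3x^2)/(-12 + 4x)

Euclidean algorithm in ℚ[x]:
  -3x^3 + 12x^2 - 57x + 90 = ((3/4)x + 3/4)(-4x^2 + 20x - 24) + (-54x + 108)
  -4x^2 + 20x - 24 = ((2/27)x - 2/9)(-54x + 108) + (0)
Last nonzero remainder: -54x + 108. Dividing through by -54 gives the monic gcd x - 2.
Cancel x - 2 from numerator and denominator to get the reduced form.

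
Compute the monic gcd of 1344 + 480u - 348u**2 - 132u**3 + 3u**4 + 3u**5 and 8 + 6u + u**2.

8 + 6u + u**2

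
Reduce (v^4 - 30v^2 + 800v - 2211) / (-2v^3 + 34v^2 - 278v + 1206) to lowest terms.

(-v^2 - 8v + 33)/(2v - 18)

Repeated division with remainder:
  v^4 - 30v^2 + 800v - 2211 = (-(1/2)v - 17/2)(-2v^3 + 34v^2 - 278v + 1206) + (120v^2 - 960v + 8040)
  -2v^3 + 34v^2 - 278v + 1206 = (-(1/60)v + 3/20)(120v^2 - 960v + 8040) + (0)
Last nonzero remainder: 120v^2 - 960v + 8040. Dividing through by 120 gives the monic gcd v^2 - 8v + 67.
Cancel v^2 - 8v + 67 from numerator and denominator to get the reduced form.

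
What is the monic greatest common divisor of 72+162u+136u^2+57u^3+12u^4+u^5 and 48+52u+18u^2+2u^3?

12+7u+u^2

By polynomial division,
  u^5+12u^4+57u^3+136u^2+162u+72 = ((1/2)u^2+(3/2)u+2)(2u^3+18u^2+52u+48) + (-2u^2-14u-24)
  2u^3+18u^2+52u+48 = (-u-2)(-2u^2-14u-24) + (0)
Last nonzero remainder: -2u^2-14u-24. Dividing through by -2 gives the monic gcd u^2+7u+12.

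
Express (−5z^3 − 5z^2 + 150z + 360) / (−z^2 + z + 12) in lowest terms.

Euclidean algorithm in ℚ[z]:
  −5z^3 − 5z^2 + 150z + 360 = (5z + 10)(−z^2 + z + 12) + (80z + 240)
  −z^2 + z + 12 = (−(1/80)z + 1/20)(80z + 240) + (0)
Last nonzero remainder: 80z + 240. Dividing through by 80 gives the monic gcd z + 3.
Cancel z + 3 from numerator and denominator to get the reduced form.

(5z^2 − 10z − 120)/(z − 4)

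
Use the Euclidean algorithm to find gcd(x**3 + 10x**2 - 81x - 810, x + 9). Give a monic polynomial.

Euclidean algorithm in ℚ[x]:
  x**3 + 10x**2 - 81x - 810 = (x**2 + x - 90)(x + 9) + (0)
The last nonzero remainder x + 9 is already monic.

x + 9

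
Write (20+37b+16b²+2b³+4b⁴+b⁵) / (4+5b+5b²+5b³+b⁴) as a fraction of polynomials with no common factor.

By polynomial division,
  b⁵+4b⁴+2b³+16b²+37b+20 = (b−1)(b⁴+5b³+5b²+5b+4) + (2b³+16b²+38b+24)
  b⁴+5b³+5b²+5b+4 = ((1/2)b−3/2)(2b³+16b²+38b+24) + (10b²+50b+40)
  2b³+16b²+38b+24 = ((1/5)b+3/5)(10b²+50b+40) + (0)
Last nonzero remainder: 10b²+50b+40. Dividing through by 10 gives the monic gcd b²+5b+4.
Cancel b²+5b+4 from numerator and denominator to get the reduced form.

(5+3b−b²+b³)/(1+b²)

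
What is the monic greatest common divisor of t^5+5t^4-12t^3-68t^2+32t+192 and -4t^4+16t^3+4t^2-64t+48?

t^3-3t^2-4t+12

Repeated division with remainder:
  t^5+5t^4-12t^3-68t^2+32t+192 = (-(1/4)t-9/4)(-4t^4+16t^3+4t^2-64t+48) + (25t^3-75t^2-100t+300)
  -4t^4+16t^3+4t^2-64t+48 = (-(4/25)t+4/25)(25t^3-75t^2-100t+300) + (0)
Last nonzero remainder: 25t^3-75t^2-100t+300. Dividing through by 25 gives the monic gcd t^3-3t^2-4t+12.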